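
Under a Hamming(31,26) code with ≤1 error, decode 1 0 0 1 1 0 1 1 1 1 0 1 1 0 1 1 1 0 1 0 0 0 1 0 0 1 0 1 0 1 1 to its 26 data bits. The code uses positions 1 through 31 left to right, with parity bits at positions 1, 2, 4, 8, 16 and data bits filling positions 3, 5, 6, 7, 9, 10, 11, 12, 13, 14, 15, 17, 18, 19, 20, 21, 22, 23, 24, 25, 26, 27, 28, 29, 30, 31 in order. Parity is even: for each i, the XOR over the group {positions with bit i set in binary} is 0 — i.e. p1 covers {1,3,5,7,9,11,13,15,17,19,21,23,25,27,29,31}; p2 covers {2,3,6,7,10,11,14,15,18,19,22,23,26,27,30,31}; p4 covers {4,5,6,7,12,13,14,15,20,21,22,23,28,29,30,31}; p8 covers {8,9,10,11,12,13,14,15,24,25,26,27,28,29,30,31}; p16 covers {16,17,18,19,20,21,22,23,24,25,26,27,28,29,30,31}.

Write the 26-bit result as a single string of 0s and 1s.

01011101101101000100101011

s1 (pos 1,3,5,7,9,11,13,15,17,19,21,23,25,27,29,31): 1⊕0⊕1⊕1⊕1⊕0⊕1⊕1⊕1⊕1⊕0⊕1⊕0⊕0⊕0⊕1 = 0
s2 (pos 2,3,6,7,10,11,14,15,18,19,22,23,26,27,30,31): 0⊕0⊕0⊕1⊕1⊕0⊕0⊕1⊕0⊕1⊕0⊕1⊕1⊕0⊕1⊕1 = 0
s4 (pos 4,5,6,7,12,13,14,15,20,21,22,23,28,29,30,31): 1⊕1⊕0⊕1⊕1⊕1⊕0⊕1⊕0⊕0⊕0⊕1⊕1⊕0⊕1⊕1 = 0
s8 (pos 8,9,10,11,12,13,14,15,24,25,26,27,28,29,30,31): 1⊕1⊕1⊕0⊕1⊕1⊕0⊕1⊕0⊕0⊕1⊕0⊕1⊕0⊕1⊕1 = 0
s16 (pos 16,17,18,19,20,21,22,23,24,25,26,27,28,29,30,31): 1⊕1⊕0⊕1⊕0⊕0⊕0⊕1⊕0⊕0⊕1⊕0⊕1⊕0⊕1⊕1 = 0
Syndrome s16…s1 = 00000 → no error.
Read data bits from positions 3,5,6,7,9,10,11,12,13,14,15,17,18,19,20,21,22,23,24,25,26,27,28,29,30,31: 01011101101101000100101011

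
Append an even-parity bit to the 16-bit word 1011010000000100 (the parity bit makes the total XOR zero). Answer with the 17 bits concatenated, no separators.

XOR of the 16 data bits: 1⊕0⊕1⊕1⊕0⊕1⊕0⊕0⊕0⊕0⊕0⊕0⊕0⊕1⊕0⊕0 = 1
Parity bit = 1 (so all 17 bits XOR to 0).

10110100000001001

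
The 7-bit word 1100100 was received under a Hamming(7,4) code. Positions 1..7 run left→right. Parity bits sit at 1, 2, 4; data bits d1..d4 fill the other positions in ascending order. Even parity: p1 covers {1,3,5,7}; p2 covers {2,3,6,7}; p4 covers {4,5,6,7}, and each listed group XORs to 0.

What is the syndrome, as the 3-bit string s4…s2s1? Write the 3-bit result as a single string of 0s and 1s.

s1 (pos 1,3,5,7): 1⊕0⊕1⊕0 = 0
s2 (pos 2,3,6,7): 1⊕0⊕0⊕0 = 1
s4 (pos 4,5,6,7): 0⊕1⊕0⊕0 = 1
Syndrome s4…s1 = 110 → error at position 6.

110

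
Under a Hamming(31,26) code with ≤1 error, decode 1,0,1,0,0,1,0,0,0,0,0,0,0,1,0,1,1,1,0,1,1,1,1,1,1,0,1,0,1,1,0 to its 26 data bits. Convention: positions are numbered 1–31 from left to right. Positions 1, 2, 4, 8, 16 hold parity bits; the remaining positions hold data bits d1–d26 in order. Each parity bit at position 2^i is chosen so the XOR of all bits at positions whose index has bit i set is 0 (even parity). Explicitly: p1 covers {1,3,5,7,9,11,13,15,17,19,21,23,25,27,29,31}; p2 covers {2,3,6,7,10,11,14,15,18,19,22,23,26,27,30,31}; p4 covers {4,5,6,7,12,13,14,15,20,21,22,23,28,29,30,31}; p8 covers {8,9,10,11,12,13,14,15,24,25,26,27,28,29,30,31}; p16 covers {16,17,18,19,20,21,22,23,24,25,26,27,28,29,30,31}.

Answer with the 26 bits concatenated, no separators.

10100000010110111111010110

s1 (pos 1,3,5,7,9,11,13,15,17,19,21,23,25,27,29,31): 1⊕1⊕0⊕0⊕0⊕0⊕0⊕0⊕1⊕0⊕1⊕1⊕1⊕1⊕1⊕0 = 0
s2 (pos 2,3,6,7,10,11,14,15,18,19,22,23,26,27,30,31): 0⊕1⊕1⊕0⊕0⊕0⊕1⊕0⊕1⊕0⊕1⊕1⊕0⊕1⊕1⊕0 = 0
s4 (pos 4,5,6,7,12,13,14,15,20,21,22,23,28,29,30,31): 0⊕0⊕1⊕0⊕0⊕0⊕1⊕0⊕1⊕1⊕1⊕1⊕0⊕1⊕1⊕0 = 0
s8 (pos 8,9,10,11,12,13,14,15,24,25,26,27,28,29,30,31): 0⊕0⊕0⊕0⊕0⊕0⊕1⊕0⊕1⊕1⊕0⊕1⊕0⊕1⊕1⊕0 = 0
s16 (pos 16,17,18,19,20,21,22,23,24,25,26,27,28,29,30,31): 1⊕1⊕1⊕0⊕1⊕1⊕1⊕1⊕1⊕1⊕0⊕1⊕0⊕1⊕1⊕0 = 0
Syndrome s16…s1 = 00000 → no error.
Read data bits from positions 3,5,6,7,9,10,11,12,13,14,15,17,18,19,20,21,22,23,24,25,26,27,28,29,30,31: 10100000010110111111010110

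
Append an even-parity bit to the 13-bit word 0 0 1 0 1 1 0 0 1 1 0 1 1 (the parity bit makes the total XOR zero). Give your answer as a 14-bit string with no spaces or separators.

XOR of the 13 data bits: 0⊕0⊕1⊕0⊕1⊕1⊕0⊕0⊕1⊕1⊕0⊕1⊕1 = 1
Parity bit = 1 (so all 14 bits XOR to 0).

00101100110111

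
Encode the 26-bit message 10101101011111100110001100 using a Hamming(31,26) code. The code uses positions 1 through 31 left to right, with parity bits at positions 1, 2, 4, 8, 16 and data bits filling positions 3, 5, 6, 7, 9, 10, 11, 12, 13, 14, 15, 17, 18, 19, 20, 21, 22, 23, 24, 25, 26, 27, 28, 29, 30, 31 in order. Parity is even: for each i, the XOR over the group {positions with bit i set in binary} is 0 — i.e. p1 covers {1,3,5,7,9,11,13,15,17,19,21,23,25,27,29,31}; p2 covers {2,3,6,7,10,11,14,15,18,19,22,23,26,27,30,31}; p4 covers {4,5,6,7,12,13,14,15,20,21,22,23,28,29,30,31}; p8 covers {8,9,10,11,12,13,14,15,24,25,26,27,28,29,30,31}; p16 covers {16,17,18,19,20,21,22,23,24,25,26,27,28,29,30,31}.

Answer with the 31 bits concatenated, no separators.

Place data at non-parity positions: p1 p2 1 p4 0 1 0 p8 1 1 0 1 0 1 1 p16 1 1 1 1 0 0 1 1 0 0 0 1 1 0 0
p1 (pos 1,3,5,7,9,11,13,15,17,19,21,23,25,27,29,31): XOR of data positions = 1⊕0⊕0⊕1⊕0⊕0⊕1⊕1⊕1⊕0⊕1⊕0⊕0⊕1⊕0 = 1
p2 (pos 2,3,6,7,10,11,14,15,18,19,22,23,26,27,30,31): XOR of data positions = 1⊕1⊕0⊕1⊕0⊕1⊕1⊕1⊕1⊕0⊕1⊕0⊕0⊕0⊕0 = 0
p4 (pos 4,5,6,7,12,13,14,15,20,21,22,23,28,29,30,31): XOR of data positions = 0⊕1⊕0⊕1⊕0⊕1⊕1⊕1⊕0⊕0⊕1⊕1⊕1⊕0⊕0 = 0
p8 (pos 8,9,10,11,12,13,14,15,24,25,26,27,28,29,30,31): XOR of data positions = 1⊕1⊕0⊕1⊕0⊕1⊕1⊕1⊕0⊕0⊕0⊕1⊕1⊕0⊕0 = 0
p16 (pos 16,17,18,19,20,21,22,23,24,25,26,27,28,29,30,31): XOR of data positions = 1⊕1⊕1⊕1⊕0⊕0⊕1⊕1⊕0⊕0⊕0⊕1⊕1⊕0⊕0 = 0
Codeword: 1010010011010110111100110001100

1010010011010110111100110001100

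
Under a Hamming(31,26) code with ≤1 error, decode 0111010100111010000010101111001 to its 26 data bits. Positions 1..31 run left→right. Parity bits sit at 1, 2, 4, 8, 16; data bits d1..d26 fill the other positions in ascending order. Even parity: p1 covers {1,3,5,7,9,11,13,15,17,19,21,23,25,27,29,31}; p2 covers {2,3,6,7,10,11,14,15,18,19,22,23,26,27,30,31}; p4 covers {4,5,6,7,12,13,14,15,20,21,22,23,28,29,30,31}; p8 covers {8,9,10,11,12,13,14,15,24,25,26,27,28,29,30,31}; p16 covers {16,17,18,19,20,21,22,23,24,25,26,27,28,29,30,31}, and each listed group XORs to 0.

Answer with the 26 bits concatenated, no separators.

s1 (pos 1,3,5,7,9,11,13,15,17,19,21,23,25,27,29,31): 0⊕1⊕0⊕0⊕0⊕1⊕1⊕1⊕0⊕0⊕1⊕1⊕1⊕1⊕0⊕1 = 1
s2 (pos 2,3,6,7,10,11,14,15,18,19,22,23,26,27,30,31): 1⊕1⊕1⊕0⊕0⊕1⊕0⊕1⊕0⊕0⊕0⊕1⊕1⊕1⊕0⊕1 = 1
s4 (pos 4,5,6,7,12,13,14,15,20,21,22,23,28,29,30,31): 1⊕0⊕1⊕0⊕1⊕1⊕0⊕1⊕0⊕1⊕0⊕1⊕1⊕0⊕0⊕1 = 1
s8 (pos 8,9,10,11,12,13,14,15,24,25,26,27,28,29,30,31): 1⊕0⊕0⊕1⊕1⊕1⊕0⊕1⊕0⊕1⊕1⊕1⊕1⊕0⊕0⊕1 = 0
s16 (pos 16,17,18,19,20,21,22,23,24,25,26,27,28,29,30,31): 0⊕0⊕0⊕0⊕0⊕1⊕0⊕1⊕0⊕1⊕1⊕1⊕1⊕0⊕0⊕1 = 1
Syndrome s16…s1 = 10111 → error at position 23.
Flip position 23: 0111010100111010000010101111001 → 0111010100111010000010001111001
Read data bits from positions 3,5,6,7,9,10,11,12,13,14,15,17,18,19,20,21,22,23,24,25,26,27,28,29,30,31: 10100011101000010001111001

10100011101000010001111001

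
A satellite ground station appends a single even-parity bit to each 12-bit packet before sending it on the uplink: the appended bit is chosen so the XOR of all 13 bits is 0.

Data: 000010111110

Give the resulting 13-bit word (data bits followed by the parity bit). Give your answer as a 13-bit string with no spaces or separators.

0000101111100

XOR of the 12 data bits: 0⊕0⊕0⊕0⊕1⊕0⊕1⊕1⊕1⊕1⊕1⊕0 = 0
Parity bit = 0 (so all 13 bits XOR to 0).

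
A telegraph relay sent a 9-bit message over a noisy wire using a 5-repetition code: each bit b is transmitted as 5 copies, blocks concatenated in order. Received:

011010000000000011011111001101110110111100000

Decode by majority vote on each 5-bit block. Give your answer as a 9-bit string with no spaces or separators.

100111110

Block 1 (01101): 3 ones → 1
Block 2 (00000): 0 ones → 0
Block 3 (00000): 0 ones → 0
Block 4 (01101): 3 ones → 1
Block 5 (11110): 4 ones → 1
Block 6 (01101): 3 ones → 1
Block 7 (11011): 4 ones → 1
Block 8 (01111): 4 ones → 1
Block 9 (00000): 0 ones → 0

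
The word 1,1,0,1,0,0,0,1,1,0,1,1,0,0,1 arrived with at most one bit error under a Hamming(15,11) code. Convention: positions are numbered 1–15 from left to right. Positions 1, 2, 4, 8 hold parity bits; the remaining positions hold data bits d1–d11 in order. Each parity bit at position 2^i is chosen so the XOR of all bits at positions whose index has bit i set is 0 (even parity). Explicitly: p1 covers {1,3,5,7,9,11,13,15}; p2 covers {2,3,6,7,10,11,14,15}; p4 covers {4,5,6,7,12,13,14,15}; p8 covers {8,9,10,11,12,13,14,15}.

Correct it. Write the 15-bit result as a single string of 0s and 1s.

s1 (pos 1,3,5,7,9,11,13,15): 1⊕0⊕0⊕0⊕1⊕1⊕0⊕1 = 0
s2 (pos 2,3,6,7,10,11,14,15): 1⊕0⊕0⊕0⊕0⊕1⊕0⊕1 = 1
s4 (pos 4,5,6,7,12,13,14,15): 1⊕0⊕0⊕0⊕1⊕0⊕0⊕1 = 1
s8 (pos 8,9,10,11,12,13,14,15): 1⊕1⊕0⊕1⊕1⊕0⊕0⊕1 = 1
Syndrome s8…s1 = 1110 → error at position 14.
Flip position 14: 110100011011001 → 110100011011011

110100011011011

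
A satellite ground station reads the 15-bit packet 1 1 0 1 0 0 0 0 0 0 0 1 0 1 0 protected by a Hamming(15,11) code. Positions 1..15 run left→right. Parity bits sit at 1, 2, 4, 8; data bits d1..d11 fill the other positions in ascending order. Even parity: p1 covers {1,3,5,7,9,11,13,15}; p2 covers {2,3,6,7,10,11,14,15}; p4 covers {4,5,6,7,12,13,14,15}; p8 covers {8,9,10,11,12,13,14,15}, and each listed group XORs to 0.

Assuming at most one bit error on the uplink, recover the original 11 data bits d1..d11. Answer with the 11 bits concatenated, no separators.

s1 (pos 1,3,5,7,9,11,13,15): 1⊕0⊕0⊕0⊕0⊕0⊕0⊕0 = 1
s2 (pos 2,3,6,7,10,11,14,15): 1⊕0⊕0⊕0⊕0⊕0⊕1⊕0 = 0
s4 (pos 4,5,6,7,12,13,14,15): 1⊕0⊕0⊕0⊕1⊕0⊕1⊕0 = 1
s8 (pos 8,9,10,11,12,13,14,15): 0⊕0⊕0⊕0⊕1⊕0⊕1⊕0 = 0
Syndrome s8…s1 = 0101 → error at position 5.
Flip position 5: 110100000001010 → 110110000001010
Read data bits from positions 3,5,6,7,9,10,11,12,13,14,15: 01000001010

01000001010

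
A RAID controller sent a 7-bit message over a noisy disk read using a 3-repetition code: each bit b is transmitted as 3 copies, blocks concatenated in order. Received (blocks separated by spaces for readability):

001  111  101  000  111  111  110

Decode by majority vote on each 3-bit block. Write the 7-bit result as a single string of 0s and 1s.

Block 1 (001): 1 one → 0
Block 2 (111): 3 ones → 1
Block 3 (101): 2 ones → 1
Block 4 (000): 0 ones → 0
Block 5 (111): 3 ones → 1
Block 6 (111): 3 ones → 1
Block 7 (110): 2 ones → 1

0110111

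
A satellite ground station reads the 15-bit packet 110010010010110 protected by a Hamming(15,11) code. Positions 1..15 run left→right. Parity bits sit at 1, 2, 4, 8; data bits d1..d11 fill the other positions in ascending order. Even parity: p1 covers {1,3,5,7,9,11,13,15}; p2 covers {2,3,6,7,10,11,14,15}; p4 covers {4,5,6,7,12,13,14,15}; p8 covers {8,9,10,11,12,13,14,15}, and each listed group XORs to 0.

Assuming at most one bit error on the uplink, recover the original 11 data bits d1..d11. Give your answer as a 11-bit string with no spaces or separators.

01100010110

s1 (pos 1,3,5,7,9,11,13,15): 1⊕0⊕1⊕0⊕0⊕1⊕1⊕0 = 0
s2 (pos 2,3,6,7,10,11,14,15): 1⊕0⊕0⊕0⊕0⊕1⊕1⊕0 = 1
s4 (pos 4,5,6,7,12,13,14,15): 0⊕1⊕0⊕0⊕0⊕1⊕1⊕0 = 1
s8 (pos 8,9,10,11,12,13,14,15): 1⊕0⊕0⊕1⊕0⊕1⊕1⊕0 = 0
Syndrome s8…s1 = 0110 → error at position 6.
Flip position 6: 110010010010110 → 110011010010110
Read data bits from positions 3,5,6,7,9,10,11,12,13,14,15: 01100010110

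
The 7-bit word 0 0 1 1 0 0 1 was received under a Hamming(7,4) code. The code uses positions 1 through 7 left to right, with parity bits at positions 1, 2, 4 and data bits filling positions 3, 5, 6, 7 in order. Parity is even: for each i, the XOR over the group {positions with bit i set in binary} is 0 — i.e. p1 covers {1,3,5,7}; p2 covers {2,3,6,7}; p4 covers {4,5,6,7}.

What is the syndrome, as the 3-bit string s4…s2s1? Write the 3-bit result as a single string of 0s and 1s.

s1 (pos 1,3,5,7): 0⊕1⊕0⊕1 = 0
s2 (pos 2,3,6,7): 0⊕1⊕0⊕1 = 0
s4 (pos 4,5,6,7): 1⊕0⊕0⊕1 = 0
Syndrome s4…s1 = 000 → no error.

000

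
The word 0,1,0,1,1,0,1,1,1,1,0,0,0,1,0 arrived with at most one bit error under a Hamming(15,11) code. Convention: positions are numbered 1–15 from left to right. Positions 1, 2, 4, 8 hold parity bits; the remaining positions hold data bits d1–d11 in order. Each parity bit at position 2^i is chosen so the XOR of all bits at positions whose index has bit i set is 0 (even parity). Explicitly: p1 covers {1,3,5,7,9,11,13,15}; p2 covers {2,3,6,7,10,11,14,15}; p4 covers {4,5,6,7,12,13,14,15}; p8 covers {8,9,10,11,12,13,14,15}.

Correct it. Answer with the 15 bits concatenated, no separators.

110110111100010

s1 (pos 1,3,5,7,9,11,13,15): 0⊕0⊕1⊕1⊕1⊕0⊕0⊕0 = 1
s2 (pos 2,3,6,7,10,11,14,15): 1⊕0⊕0⊕1⊕1⊕0⊕1⊕0 = 0
s4 (pos 4,5,6,7,12,13,14,15): 1⊕1⊕0⊕1⊕0⊕0⊕1⊕0 = 0
s8 (pos 8,9,10,11,12,13,14,15): 1⊕1⊕1⊕0⊕0⊕0⊕1⊕0 = 0
Syndrome s8…s1 = 0001 → error at position 1.
Flip position 1: 010110111100010 → 110110111100010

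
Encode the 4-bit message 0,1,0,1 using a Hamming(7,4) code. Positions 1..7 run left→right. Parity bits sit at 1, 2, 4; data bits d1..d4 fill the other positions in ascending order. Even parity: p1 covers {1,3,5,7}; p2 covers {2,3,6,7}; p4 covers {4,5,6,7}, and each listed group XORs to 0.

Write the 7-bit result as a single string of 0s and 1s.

Place data at non-parity positions: p1 p2 0 p4 1 0 1
p1 (pos 1,3,5,7): XOR of data positions = 0⊕1⊕1 = 0
p2 (pos 2,3,6,7): XOR of data positions = 0⊕0⊕1 = 1
p4 (pos 4,5,6,7): XOR of data positions = 1⊕0⊕1 = 0
Codeword: 0100101

0100101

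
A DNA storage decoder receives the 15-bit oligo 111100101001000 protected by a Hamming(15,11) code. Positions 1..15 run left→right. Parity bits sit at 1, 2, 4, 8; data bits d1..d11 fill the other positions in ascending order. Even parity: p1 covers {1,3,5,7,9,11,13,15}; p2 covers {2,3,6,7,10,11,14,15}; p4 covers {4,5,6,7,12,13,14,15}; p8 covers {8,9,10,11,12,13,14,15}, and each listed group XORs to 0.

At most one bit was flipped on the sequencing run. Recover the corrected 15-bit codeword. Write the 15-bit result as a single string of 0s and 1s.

111101101001000

s1 (pos 1,3,5,7,9,11,13,15): 1⊕1⊕0⊕1⊕1⊕0⊕0⊕0 = 0
s2 (pos 2,3,6,7,10,11,14,15): 1⊕1⊕0⊕1⊕0⊕0⊕0⊕0 = 1
s4 (pos 4,5,6,7,12,13,14,15): 1⊕0⊕0⊕1⊕1⊕0⊕0⊕0 = 1
s8 (pos 8,9,10,11,12,13,14,15): 0⊕1⊕0⊕0⊕1⊕0⊕0⊕0 = 0
Syndrome s8…s1 = 0110 → error at position 6.
Flip position 6: 111100101001000 → 111101101001000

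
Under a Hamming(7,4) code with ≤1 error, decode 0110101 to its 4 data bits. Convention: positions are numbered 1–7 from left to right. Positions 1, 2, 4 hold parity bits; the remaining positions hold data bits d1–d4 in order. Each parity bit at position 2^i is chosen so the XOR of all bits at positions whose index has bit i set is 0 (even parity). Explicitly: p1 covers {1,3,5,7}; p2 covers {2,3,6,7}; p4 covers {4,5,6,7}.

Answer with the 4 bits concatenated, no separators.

s1 (pos 1,3,5,7): 0⊕1⊕1⊕1 = 1
s2 (pos 2,3,6,7): 1⊕1⊕0⊕1 = 1
s4 (pos 4,5,6,7): 0⊕1⊕0⊕1 = 0
Syndrome s4…s1 = 011 → error at position 3.
Flip position 3: 0110101 → 0100101
Read data bits from positions 3,5,6,7: 0101

0101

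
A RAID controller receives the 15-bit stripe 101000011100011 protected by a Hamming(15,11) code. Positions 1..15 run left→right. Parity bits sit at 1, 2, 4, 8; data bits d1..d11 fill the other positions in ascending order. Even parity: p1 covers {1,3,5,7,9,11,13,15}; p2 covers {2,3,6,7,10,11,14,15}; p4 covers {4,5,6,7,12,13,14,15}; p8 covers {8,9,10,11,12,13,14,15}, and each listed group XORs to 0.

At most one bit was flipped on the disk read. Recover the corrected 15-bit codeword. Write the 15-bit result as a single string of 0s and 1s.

s1 (pos 1,3,5,7,9,11,13,15): 1⊕1⊕0⊕0⊕1⊕0⊕0⊕1 = 0
s2 (pos 2,3,6,7,10,11,14,15): 0⊕1⊕0⊕0⊕1⊕0⊕1⊕1 = 0
s4 (pos 4,5,6,7,12,13,14,15): 0⊕0⊕0⊕0⊕0⊕0⊕1⊕1 = 0
s8 (pos 8,9,10,11,12,13,14,15): 1⊕1⊕1⊕0⊕0⊕0⊕1⊕1 = 1
Syndrome s8…s1 = 1000 → error at position 8.
Flip position 8: 101000011100011 → 101000001100011

101000001100011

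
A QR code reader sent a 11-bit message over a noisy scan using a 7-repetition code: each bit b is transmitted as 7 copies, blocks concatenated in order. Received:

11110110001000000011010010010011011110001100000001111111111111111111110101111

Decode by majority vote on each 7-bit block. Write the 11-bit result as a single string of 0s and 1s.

10001101111

Block 1 (1111011): 6 ones → 1
Block 2 (0001000): 1 one → 0
Block 3 (0000110): 2 ones → 0
Block 4 (1001001): 3 ones → 0
Block 5 (0011011): 4 ones → 1
Block 6 (1100011): 4 ones → 1
Block 7 (0000000): 0 ones → 0
Block 8 (1111111): 7 ones → 1
Block 9 (1111111): 7 ones → 1
Block 10 (1111111): 7 ones → 1
Block 11 (0101111): 5 ones → 1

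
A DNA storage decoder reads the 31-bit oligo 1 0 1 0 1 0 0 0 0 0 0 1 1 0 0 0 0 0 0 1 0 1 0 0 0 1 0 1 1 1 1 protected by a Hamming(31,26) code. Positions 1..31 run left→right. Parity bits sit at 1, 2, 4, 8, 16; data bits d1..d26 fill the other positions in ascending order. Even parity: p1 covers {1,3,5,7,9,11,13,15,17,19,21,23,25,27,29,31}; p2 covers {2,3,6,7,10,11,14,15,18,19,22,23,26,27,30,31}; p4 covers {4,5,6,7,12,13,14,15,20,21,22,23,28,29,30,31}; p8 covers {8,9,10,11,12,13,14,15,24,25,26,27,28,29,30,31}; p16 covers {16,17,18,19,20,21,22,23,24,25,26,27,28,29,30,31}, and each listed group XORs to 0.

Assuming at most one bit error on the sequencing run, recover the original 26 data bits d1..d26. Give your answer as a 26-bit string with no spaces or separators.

11000001100000101000101101

s1 (pos 1,3,5,7,9,11,13,15,17,19,21,23,25,27,29,31): 1⊕1⊕1⊕0⊕0⊕0⊕1⊕0⊕0⊕0⊕0⊕0⊕0⊕0⊕1⊕1 = 0
s2 (pos 2,3,6,7,10,11,14,15,18,19,22,23,26,27,30,31): 0⊕1⊕0⊕0⊕0⊕0⊕0⊕0⊕0⊕0⊕1⊕0⊕1⊕0⊕1⊕1 = 1
s4 (pos 4,5,6,7,12,13,14,15,20,21,22,23,28,29,30,31): 0⊕1⊕0⊕0⊕1⊕1⊕0⊕0⊕1⊕0⊕1⊕0⊕1⊕1⊕1⊕1 = 1
s8 (pos 8,9,10,11,12,13,14,15,24,25,26,27,28,29,30,31): 0⊕0⊕0⊕0⊕1⊕1⊕0⊕0⊕0⊕0⊕1⊕0⊕1⊕1⊕1⊕1 = 1
s16 (pos 16,17,18,19,20,21,22,23,24,25,26,27,28,29,30,31): 0⊕0⊕0⊕0⊕1⊕0⊕1⊕0⊕0⊕0⊕1⊕0⊕1⊕1⊕1⊕1 = 1
Syndrome s16…s1 = 11110 → error at position 30.
Flip position 30: 1010100000011000000101000101111 → 1010100000011000000101000101101
Read data bits from positions 3,5,6,7,9,10,11,12,13,14,15,17,18,19,20,21,22,23,24,25,26,27,28,29,30,31: 11000001100000101000101101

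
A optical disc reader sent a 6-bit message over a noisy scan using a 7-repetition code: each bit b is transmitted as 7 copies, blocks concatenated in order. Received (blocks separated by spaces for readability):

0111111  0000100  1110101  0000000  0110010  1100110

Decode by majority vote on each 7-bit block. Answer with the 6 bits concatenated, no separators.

Block 1 (0111111): 6 ones → 1
Block 2 (0000100): 1 one → 0
Block 3 (1110101): 5 ones → 1
Block 4 (0000000): 0 ones → 0
Block 5 (0110010): 3 ones → 0
Block 6 (1100110): 4 ones → 1

101001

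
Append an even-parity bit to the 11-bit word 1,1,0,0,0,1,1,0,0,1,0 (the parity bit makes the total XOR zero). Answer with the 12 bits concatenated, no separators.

XOR of the 11 data bits: 1⊕1⊕0⊕0⊕0⊕1⊕1⊕0⊕0⊕1⊕0 = 1
Parity bit = 1 (so all 12 bits XOR to 0).

110001100101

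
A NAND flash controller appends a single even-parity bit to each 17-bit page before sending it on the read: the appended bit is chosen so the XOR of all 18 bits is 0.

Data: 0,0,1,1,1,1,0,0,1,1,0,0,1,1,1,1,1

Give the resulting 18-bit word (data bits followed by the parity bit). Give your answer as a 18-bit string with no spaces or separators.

XOR of the 17 data bits: 0⊕0⊕1⊕1⊕1⊕1⊕0⊕0⊕1⊕1⊕0⊕0⊕1⊕1⊕1⊕1⊕1 = 1
Parity bit = 1 (so all 18 bits XOR to 0).

001111001100111111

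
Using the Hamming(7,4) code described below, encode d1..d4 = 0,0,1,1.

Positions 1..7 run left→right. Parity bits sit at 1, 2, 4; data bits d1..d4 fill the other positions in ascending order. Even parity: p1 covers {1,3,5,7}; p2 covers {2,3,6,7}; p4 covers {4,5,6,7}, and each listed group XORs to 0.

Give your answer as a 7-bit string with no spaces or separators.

1000011

Place data at non-parity positions: p1 p2 0 p4 0 1 1
p1 (pos 1,3,5,7): XOR of data positions = 0⊕0⊕1 = 1
p2 (pos 2,3,6,7): XOR of data positions = 0⊕1⊕1 = 0
p4 (pos 4,5,6,7): XOR of data positions = 0⊕1⊕1 = 0
Codeword: 1000011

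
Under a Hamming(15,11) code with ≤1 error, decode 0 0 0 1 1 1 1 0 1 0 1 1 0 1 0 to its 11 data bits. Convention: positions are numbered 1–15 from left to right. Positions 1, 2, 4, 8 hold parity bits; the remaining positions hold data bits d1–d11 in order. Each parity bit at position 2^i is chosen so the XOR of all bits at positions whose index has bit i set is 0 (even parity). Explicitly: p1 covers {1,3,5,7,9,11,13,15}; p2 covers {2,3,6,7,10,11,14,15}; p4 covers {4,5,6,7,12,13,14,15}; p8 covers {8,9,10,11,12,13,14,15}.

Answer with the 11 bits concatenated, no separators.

s1 (pos 1,3,5,7,9,11,13,15): 0⊕0⊕1⊕1⊕1⊕1⊕0⊕0 = 0
s2 (pos 2,3,6,7,10,11,14,15): 0⊕0⊕1⊕1⊕0⊕1⊕1⊕0 = 0
s4 (pos 4,5,6,7,12,13,14,15): 1⊕1⊕1⊕1⊕1⊕0⊕1⊕0 = 0
s8 (pos 8,9,10,11,12,13,14,15): 0⊕1⊕0⊕1⊕1⊕0⊕1⊕0 = 0
Syndrome s8…s1 = 0000 → no error.
Read data bits from positions 3,5,6,7,9,10,11,12,13,14,15: 01111011010

01111011010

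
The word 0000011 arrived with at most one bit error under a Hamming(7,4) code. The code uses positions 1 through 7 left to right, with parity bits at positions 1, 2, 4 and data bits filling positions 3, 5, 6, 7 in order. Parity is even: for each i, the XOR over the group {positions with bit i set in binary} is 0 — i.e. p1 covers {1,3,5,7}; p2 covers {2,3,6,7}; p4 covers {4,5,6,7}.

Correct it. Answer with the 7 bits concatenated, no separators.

1000011

s1 (pos 1,3,5,7): 0⊕0⊕0⊕1 = 1
s2 (pos 2,3,6,7): 0⊕0⊕1⊕1 = 0
s4 (pos 4,5,6,7): 0⊕0⊕1⊕1 = 0
Syndrome s4…s1 = 001 → error at position 1.
Flip position 1: 0000011 → 1000011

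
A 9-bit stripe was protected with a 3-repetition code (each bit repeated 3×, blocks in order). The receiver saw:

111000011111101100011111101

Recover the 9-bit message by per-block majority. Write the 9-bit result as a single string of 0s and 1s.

101110111

Block 1 (111): 3 ones → 1
Block 2 (000): 0 ones → 0
Block 3 (011): 2 ones → 1
Block 4 (111): 3 ones → 1
Block 5 (101): 2 ones → 1
Block 6 (100): 1 one → 0
Block 7 (011): 2 ones → 1
Block 8 (111): 3 ones → 1
Block 9 (101): 2 ones → 1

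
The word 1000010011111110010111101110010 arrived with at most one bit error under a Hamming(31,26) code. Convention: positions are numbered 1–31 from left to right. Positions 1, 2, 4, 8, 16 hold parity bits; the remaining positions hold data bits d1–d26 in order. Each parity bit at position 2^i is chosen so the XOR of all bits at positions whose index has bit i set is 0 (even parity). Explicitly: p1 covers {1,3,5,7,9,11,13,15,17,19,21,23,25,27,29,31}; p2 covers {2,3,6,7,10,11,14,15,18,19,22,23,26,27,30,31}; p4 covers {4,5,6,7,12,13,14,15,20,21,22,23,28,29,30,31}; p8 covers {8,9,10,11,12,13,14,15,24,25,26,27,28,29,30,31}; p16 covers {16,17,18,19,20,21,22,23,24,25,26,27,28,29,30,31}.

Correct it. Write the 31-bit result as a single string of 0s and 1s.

s1 (pos 1,3,5,7,9,11,13,15,17,19,21,23,25,27,29,31): 1⊕0⊕0⊕0⊕1⊕1⊕1⊕1⊕0⊕0⊕1⊕1⊕1⊕1⊕0⊕0 = 1
s2 (pos 2,3,6,7,10,11,14,15,18,19,22,23,26,27,30,31): 0⊕0⊕1⊕0⊕1⊕1⊕1⊕1⊕1⊕0⊕1⊕1⊕1⊕1⊕1⊕0 = 1
s4 (pos 4,5,6,7,12,13,14,15,20,21,22,23,28,29,30,31): 0⊕0⊕1⊕0⊕1⊕1⊕1⊕1⊕1⊕1⊕1⊕1⊕0⊕0⊕1⊕0 = 0
s8 (pos 8,9,10,11,12,13,14,15,24,25,26,27,28,29,30,31): 0⊕1⊕1⊕1⊕1⊕1⊕1⊕1⊕0⊕1⊕1⊕1⊕0⊕0⊕1⊕0 = 1
s16 (pos 16,17,18,19,20,21,22,23,24,25,26,27,28,29,30,31): 0⊕0⊕1⊕0⊕1⊕1⊕1⊕1⊕0⊕1⊕1⊕1⊕0⊕0⊕1⊕0 = 1
Syndrome s16…s1 = 11011 → error at position 27.
Flip position 27: 1000010011111110010111101110010 → 1000010011111110010111101100010

1000010011111110010111101100010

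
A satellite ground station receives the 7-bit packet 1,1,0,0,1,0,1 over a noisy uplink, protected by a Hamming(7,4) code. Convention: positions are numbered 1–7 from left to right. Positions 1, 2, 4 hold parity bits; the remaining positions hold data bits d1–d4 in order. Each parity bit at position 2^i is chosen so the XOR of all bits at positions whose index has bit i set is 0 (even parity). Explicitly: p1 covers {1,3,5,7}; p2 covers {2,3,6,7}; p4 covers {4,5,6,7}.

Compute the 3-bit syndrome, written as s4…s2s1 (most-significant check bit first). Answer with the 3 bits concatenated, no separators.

001

s1 (pos 1,3,5,7): 1⊕0⊕1⊕1 = 1
s2 (pos 2,3,6,7): 1⊕0⊕0⊕1 = 0
s4 (pos 4,5,6,7): 0⊕1⊕0⊕1 = 0
Syndrome s4…s1 = 001 → error at position 1.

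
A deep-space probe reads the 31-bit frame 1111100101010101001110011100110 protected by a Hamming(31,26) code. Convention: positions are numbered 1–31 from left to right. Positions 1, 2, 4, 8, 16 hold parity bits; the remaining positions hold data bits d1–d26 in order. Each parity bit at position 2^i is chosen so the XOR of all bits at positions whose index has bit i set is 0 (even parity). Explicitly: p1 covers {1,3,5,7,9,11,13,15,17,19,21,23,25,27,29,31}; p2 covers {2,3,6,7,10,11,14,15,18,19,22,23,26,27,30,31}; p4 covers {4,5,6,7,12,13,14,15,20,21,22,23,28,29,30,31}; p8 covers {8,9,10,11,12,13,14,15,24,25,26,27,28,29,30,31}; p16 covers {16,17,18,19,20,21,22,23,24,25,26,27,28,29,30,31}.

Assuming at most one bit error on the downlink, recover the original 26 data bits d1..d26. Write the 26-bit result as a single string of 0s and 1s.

s1 (pos 1,3,5,7,9,11,13,15,17,19,21,23,25,27,29,31): 1⊕1⊕1⊕0⊕0⊕0⊕0⊕0⊕0⊕1⊕1⊕0⊕1⊕0⊕1⊕0 = 1
s2 (pos 2,3,6,7,10,11,14,15,18,19,22,23,26,27,30,31): 1⊕1⊕0⊕0⊕1⊕0⊕1⊕0⊕0⊕1⊕0⊕0⊕1⊕0⊕1⊕0 = 1
s4 (pos 4,5,6,7,12,13,14,15,20,21,22,23,28,29,30,31): 1⊕1⊕0⊕0⊕1⊕0⊕1⊕0⊕1⊕1⊕0⊕0⊕0⊕1⊕1⊕0 = 0
s8 (pos 8,9,10,11,12,13,14,15,24,25,26,27,28,29,30,31): 1⊕0⊕1⊕0⊕1⊕0⊕1⊕0⊕1⊕1⊕1⊕0⊕0⊕1⊕1⊕0 = 1
s16 (pos 16,17,18,19,20,21,22,23,24,25,26,27,28,29,30,31): 1⊕0⊕0⊕1⊕1⊕1⊕0⊕0⊕1⊕1⊕1⊕0⊕0⊕1⊕1⊕0 = 1
Syndrome s16…s1 = 11011 → error at position 27.
Flip position 27: 1111100101010101001110011100110 → 1111100101010101001110011110110
Read data bits from positions 3,5,6,7,9,10,11,12,13,14,15,17,18,19,20,21,22,23,24,25,26,27,28,29,30,31: 11000101010001110011110110

11000101010001110011110110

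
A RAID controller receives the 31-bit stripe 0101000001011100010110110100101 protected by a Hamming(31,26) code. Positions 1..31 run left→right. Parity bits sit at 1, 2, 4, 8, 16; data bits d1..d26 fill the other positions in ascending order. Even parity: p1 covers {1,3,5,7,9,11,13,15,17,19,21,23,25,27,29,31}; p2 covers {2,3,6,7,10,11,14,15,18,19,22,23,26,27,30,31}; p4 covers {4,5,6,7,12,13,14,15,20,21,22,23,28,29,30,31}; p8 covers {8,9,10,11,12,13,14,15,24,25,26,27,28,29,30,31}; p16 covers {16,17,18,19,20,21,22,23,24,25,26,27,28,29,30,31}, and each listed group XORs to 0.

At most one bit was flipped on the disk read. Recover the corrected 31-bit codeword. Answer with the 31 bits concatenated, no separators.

s1 (pos 1,3,5,7,9,11,13,15,17,19,21,23,25,27,29,31): 0⊕0⊕0⊕0⊕0⊕0⊕1⊕0⊕0⊕0⊕1⊕1⊕0⊕0⊕1⊕1 = 1
s2 (pos 2,3,6,7,10,11,14,15,18,19,22,23,26,27,30,31): 1⊕0⊕0⊕0⊕1⊕0⊕1⊕0⊕1⊕0⊕0⊕1⊕1⊕0⊕0⊕1 = 1
s4 (pos 4,5,6,7,12,13,14,15,20,21,22,23,28,29,30,31): 1⊕0⊕0⊕0⊕1⊕1⊕1⊕0⊕1⊕1⊕0⊕1⊕0⊕1⊕0⊕1 = 1
s8 (pos 8,9,10,11,12,13,14,15,24,25,26,27,28,29,30,31): 0⊕0⊕1⊕0⊕1⊕1⊕1⊕0⊕1⊕0⊕1⊕0⊕0⊕1⊕0⊕1 = 0
s16 (pos 16,17,18,19,20,21,22,23,24,25,26,27,28,29,30,31): 0⊕0⊕1⊕0⊕1⊕1⊕0⊕1⊕1⊕0⊕1⊕0⊕0⊕1⊕0⊕1 = 0
Syndrome s16…s1 = 00111 → error at position 7.
Flip position 7: 0101000001011100010110110100101 → 0101001001011100010110110100101

0101001001011100010110110100101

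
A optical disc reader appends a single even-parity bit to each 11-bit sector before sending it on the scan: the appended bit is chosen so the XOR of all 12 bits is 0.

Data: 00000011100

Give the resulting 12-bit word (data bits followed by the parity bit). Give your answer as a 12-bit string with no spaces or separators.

000000111001

XOR of the 11 data bits: 0⊕0⊕0⊕0⊕0⊕0⊕1⊕1⊕1⊕0⊕0 = 1
Parity bit = 1 (so all 12 bits XOR to 0).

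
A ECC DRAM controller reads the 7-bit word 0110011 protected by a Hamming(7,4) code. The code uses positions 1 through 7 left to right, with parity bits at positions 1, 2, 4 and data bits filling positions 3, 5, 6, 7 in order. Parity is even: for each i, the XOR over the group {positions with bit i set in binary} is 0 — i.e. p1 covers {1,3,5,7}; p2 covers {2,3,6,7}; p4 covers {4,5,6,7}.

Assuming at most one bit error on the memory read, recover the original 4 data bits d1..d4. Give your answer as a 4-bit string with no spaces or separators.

s1 (pos 1,3,5,7): 0⊕1⊕0⊕1 = 0
s2 (pos 2,3,6,7): 1⊕1⊕1⊕1 = 0
s4 (pos 4,5,6,7): 0⊕0⊕1⊕1 = 0
Syndrome s4…s1 = 000 → no error.
Read data bits from positions 3,5,6,7: 1011

1011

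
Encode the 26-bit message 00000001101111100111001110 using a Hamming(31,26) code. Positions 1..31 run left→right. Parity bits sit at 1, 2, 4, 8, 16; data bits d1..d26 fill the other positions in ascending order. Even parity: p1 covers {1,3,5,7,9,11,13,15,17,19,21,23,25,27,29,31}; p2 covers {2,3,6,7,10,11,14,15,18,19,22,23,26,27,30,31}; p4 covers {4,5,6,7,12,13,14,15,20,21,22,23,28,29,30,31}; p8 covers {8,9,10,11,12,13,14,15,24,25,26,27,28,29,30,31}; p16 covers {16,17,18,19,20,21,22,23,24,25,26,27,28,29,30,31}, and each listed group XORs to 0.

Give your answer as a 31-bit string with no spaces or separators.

1100000000011010111100111001110

Place data at non-parity positions: p1 p2 0 p4 0 0 0 p8 0 0 0 1 1 0 1 p16 1 1 1 1 0 0 1 1 1 0 0 1 1 1 0
p1 (pos 1,3,5,7,9,11,13,15,17,19,21,23,25,27,29,31): XOR of data positions = 0⊕0⊕0⊕0⊕0⊕1⊕1⊕1⊕1⊕0⊕1⊕1⊕0⊕1⊕0 = 1
p2 (pos 2,3,6,7,10,11,14,15,18,19,22,23,26,27,30,31): XOR of data positions = 0⊕0⊕0⊕0⊕0⊕0⊕1⊕1⊕1⊕0⊕1⊕0⊕0⊕1⊕0 = 1
p4 (pos 4,5,6,7,12,13,14,15,20,21,22,23,28,29,30,31): XOR of data positions = 0⊕0⊕0⊕1⊕1⊕0⊕1⊕1⊕0⊕0⊕1⊕1⊕1⊕1⊕0 = 0
p8 (pos 8,9,10,11,12,13,14,15,24,25,26,27,28,29,30,31): XOR of data positions = 0⊕0⊕0⊕1⊕1⊕0⊕1⊕1⊕1⊕0⊕0⊕1⊕1⊕1⊕0 = 0
p16 (pos 16,17,18,19,20,21,22,23,24,25,26,27,28,29,30,31): XOR of data positions = 1⊕1⊕1⊕1⊕0⊕0⊕1⊕1⊕1⊕0⊕0⊕1⊕1⊕1⊕0 = 0
Codeword: 1100000000011010111100111001110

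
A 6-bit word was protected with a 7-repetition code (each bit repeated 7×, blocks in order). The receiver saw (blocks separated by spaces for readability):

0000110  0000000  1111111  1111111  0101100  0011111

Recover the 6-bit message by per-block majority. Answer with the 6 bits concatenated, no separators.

001101

Block 1 (0000110): 2 ones → 0
Block 2 (0000000): 0 ones → 0
Block 3 (1111111): 7 ones → 1
Block 4 (1111111): 7 ones → 1
Block 5 (0101100): 3 ones → 0
Block 6 (0011111): 5 ones → 1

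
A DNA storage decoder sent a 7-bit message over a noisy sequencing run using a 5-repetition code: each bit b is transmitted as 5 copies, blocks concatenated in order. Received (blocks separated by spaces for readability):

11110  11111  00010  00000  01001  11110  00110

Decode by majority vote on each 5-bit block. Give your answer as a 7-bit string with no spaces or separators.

Block 1 (11110): 4 ones → 1
Block 2 (11111): 5 ones → 1
Block 3 (00010): 1 one → 0
Block 4 (00000): 0 ones → 0
Block 5 (01001): 2 ones → 0
Block 6 (11110): 4 ones → 1
Block 7 (00110): 2 ones → 0

1100010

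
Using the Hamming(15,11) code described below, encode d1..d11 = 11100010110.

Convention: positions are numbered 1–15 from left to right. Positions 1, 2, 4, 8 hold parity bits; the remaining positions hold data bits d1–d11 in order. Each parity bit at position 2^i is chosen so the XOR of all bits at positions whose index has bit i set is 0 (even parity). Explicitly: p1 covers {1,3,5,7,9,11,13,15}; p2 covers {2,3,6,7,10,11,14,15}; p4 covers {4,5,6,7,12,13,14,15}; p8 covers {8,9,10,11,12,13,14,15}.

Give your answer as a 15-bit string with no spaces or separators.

001011010010110

Place data at non-parity positions: p1 p2 1 p4 1 1 0 p8 0 0 1 0 1 1 0
p1 (pos 1,3,5,7,9,11,13,15): XOR of data positions = 1⊕1⊕0⊕0⊕1⊕1⊕0 = 0
p2 (pos 2,3,6,7,10,11,14,15): XOR of data positions = 1⊕1⊕0⊕0⊕1⊕1⊕0 = 0
p4 (pos 4,5,6,7,12,13,14,15): XOR of data positions = 1⊕1⊕0⊕0⊕1⊕1⊕0 = 0
p8 (pos 8,9,10,11,12,13,14,15): XOR of data positions = 0⊕0⊕1⊕0⊕1⊕1⊕0 = 1
Codeword: 001011010010110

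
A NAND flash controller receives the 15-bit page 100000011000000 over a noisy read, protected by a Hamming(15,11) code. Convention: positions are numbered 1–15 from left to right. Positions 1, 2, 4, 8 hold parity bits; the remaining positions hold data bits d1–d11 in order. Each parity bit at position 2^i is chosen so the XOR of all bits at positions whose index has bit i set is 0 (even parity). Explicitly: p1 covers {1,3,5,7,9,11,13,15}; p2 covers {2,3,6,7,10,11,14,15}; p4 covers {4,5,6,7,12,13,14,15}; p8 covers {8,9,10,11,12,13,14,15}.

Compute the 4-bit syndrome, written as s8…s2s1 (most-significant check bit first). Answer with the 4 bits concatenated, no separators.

0000

s1 (pos 1,3,5,7,9,11,13,15): 1⊕0⊕0⊕0⊕1⊕0⊕0⊕0 = 0
s2 (pos 2,3,6,7,10,11,14,15): 0⊕0⊕0⊕0⊕0⊕0⊕0⊕0 = 0
s4 (pos 4,5,6,7,12,13,14,15): 0⊕0⊕0⊕0⊕0⊕0⊕0⊕0 = 0
s8 (pos 8,9,10,11,12,13,14,15): 1⊕1⊕0⊕0⊕0⊕0⊕0⊕0 = 0
Syndrome s8…s1 = 0000 → no error.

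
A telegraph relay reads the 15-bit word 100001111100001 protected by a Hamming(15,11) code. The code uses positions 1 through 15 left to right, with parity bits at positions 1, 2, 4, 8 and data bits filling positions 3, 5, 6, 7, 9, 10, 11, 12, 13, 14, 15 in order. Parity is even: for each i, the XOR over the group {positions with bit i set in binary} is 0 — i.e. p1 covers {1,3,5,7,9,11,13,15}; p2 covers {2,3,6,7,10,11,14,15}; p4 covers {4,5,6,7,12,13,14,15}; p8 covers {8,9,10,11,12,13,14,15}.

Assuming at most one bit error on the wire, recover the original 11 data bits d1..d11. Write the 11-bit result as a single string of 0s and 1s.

00111100001

s1 (pos 1,3,5,7,9,11,13,15): 1⊕0⊕0⊕1⊕1⊕0⊕0⊕1 = 0
s2 (pos 2,3,6,7,10,11,14,15): 0⊕0⊕1⊕1⊕1⊕0⊕0⊕1 = 0
s4 (pos 4,5,6,7,12,13,14,15): 0⊕0⊕1⊕1⊕0⊕0⊕0⊕1 = 1
s8 (pos 8,9,10,11,12,13,14,15): 1⊕1⊕1⊕0⊕0⊕0⊕0⊕1 = 0
Syndrome s8…s1 = 0100 → error at position 4.
Flip position 4: 100001111100001 → 100101111100001
Read data bits from positions 3,5,6,7,9,10,11,12,13,14,15: 00111100001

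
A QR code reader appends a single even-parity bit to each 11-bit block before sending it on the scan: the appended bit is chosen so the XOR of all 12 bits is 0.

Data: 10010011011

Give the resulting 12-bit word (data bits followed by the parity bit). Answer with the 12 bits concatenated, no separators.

XOR of the 11 data bits: 1⊕0⊕0⊕1⊕0⊕0⊕1⊕1⊕0⊕1⊕1 = 0
Parity bit = 0 (so all 12 bits XOR to 0).

100100110110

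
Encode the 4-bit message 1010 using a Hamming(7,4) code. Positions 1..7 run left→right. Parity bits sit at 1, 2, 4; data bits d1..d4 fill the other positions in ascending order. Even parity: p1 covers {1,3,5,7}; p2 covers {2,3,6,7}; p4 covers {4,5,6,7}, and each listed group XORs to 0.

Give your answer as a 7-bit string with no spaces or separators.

1011010

Place data at non-parity positions: p1 p2 1 p4 0 1 0
p1 (pos 1,3,5,7): XOR of data positions = 1⊕0⊕0 = 1
p2 (pos 2,3,6,7): XOR of data positions = 1⊕1⊕0 = 0
p4 (pos 4,5,6,7): XOR of data positions = 0⊕1⊕0 = 1
Codeword: 1011010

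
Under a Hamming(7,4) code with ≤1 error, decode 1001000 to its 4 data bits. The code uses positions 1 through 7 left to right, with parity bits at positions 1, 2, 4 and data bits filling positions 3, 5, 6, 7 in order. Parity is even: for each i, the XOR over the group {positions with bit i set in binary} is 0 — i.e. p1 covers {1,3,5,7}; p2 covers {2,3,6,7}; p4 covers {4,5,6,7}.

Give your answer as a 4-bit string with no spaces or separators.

0100

s1 (pos 1,3,5,7): 1⊕0⊕0⊕0 = 1
s2 (pos 2,3,6,7): 0⊕0⊕0⊕0 = 0
s4 (pos 4,5,6,7): 1⊕0⊕0⊕0 = 1
Syndrome s4…s1 = 101 → error at position 5.
Flip position 5: 1001000 → 1001100
Read data bits from positions 3,5,6,7: 0100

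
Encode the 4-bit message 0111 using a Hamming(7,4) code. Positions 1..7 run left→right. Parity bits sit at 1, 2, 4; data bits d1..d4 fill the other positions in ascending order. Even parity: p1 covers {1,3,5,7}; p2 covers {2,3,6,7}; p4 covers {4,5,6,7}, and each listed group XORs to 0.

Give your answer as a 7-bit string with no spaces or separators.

Place data at non-parity positions: p1 p2 0 p4 1 1 1
p1 (pos 1,3,5,7): XOR of data positions = 0⊕1⊕1 = 0
p2 (pos 2,3,6,7): XOR of data positions = 0⊕1⊕1 = 0
p4 (pos 4,5,6,7): XOR of data positions = 1⊕1⊕1 = 1
Codeword: 0001111

0001111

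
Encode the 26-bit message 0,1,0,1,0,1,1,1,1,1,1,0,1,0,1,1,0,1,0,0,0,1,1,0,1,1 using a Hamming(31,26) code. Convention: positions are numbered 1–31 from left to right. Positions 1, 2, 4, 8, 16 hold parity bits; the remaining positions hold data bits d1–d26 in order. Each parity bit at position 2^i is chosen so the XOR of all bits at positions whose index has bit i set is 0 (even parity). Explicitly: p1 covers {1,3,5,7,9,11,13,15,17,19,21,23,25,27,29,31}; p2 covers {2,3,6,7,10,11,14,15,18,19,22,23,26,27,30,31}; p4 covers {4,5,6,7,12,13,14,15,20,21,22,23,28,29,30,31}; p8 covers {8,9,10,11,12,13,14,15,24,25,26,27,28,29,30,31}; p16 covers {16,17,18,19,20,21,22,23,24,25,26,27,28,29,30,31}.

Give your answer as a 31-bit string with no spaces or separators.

1000101001111110010110100011011

Place data at non-parity positions: p1 p2 0 p4 1 0 1 p8 0 1 1 1 1 1 1 p16 0 1 0 1 1 0 1 0 0 0 1 1 0 1 1
p1 (pos 1,3,5,7,9,11,13,15,17,19,21,23,25,27,29,31): XOR of data positions = 0⊕1⊕1⊕0⊕1⊕1⊕1⊕0⊕0⊕1⊕1⊕0⊕1⊕0⊕1 = 1
p2 (pos 2,3,6,7,10,11,14,15,18,19,22,23,26,27,30,31): XOR of data positions = 0⊕0⊕1⊕1⊕1⊕1⊕1⊕1⊕0⊕0⊕1⊕0⊕1⊕1⊕1 = 0
p4 (pos 4,5,6,7,12,13,14,15,20,21,22,23,28,29,30,31): XOR of data positions = 1⊕0⊕1⊕1⊕1⊕1⊕1⊕1⊕1⊕0⊕1⊕1⊕0⊕1⊕1 = 0
p8 (pos 8,9,10,11,12,13,14,15,24,25,26,27,28,29,30,31): XOR of data positions = 0⊕1⊕1⊕1⊕1⊕1⊕1⊕0⊕0⊕0⊕1⊕1⊕0⊕1⊕1 = 0
p16 (pos 16,17,18,19,20,21,22,23,24,25,26,27,28,29,30,31): XOR of data positions = 0⊕1⊕0⊕1⊕1⊕0⊕1⊕0⊕0⊕0⊕1⊕1⊕0⊕1⊕1 = 0
Codeword: 1000101001111110010110100011011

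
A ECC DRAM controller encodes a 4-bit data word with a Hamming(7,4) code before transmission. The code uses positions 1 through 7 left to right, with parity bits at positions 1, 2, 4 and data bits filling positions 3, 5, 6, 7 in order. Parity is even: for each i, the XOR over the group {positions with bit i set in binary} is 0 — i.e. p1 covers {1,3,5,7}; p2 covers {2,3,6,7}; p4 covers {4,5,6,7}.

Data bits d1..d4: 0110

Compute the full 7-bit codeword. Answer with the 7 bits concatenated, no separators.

Place data at non-parity positions: p1 p2 0 p4 1 1 0
p1 (pos 1,3,5,7): XOR of data positions = 0⊕1⊕0 = 1
p2 (pos 2,3,6,7): XOR of data positions = 0⊕1⊕0 = 1
p4 (pos 4,5,6,7): XOR of data positions = 1⊕1⊕0 = 0
Codeword: 1100110

1100110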